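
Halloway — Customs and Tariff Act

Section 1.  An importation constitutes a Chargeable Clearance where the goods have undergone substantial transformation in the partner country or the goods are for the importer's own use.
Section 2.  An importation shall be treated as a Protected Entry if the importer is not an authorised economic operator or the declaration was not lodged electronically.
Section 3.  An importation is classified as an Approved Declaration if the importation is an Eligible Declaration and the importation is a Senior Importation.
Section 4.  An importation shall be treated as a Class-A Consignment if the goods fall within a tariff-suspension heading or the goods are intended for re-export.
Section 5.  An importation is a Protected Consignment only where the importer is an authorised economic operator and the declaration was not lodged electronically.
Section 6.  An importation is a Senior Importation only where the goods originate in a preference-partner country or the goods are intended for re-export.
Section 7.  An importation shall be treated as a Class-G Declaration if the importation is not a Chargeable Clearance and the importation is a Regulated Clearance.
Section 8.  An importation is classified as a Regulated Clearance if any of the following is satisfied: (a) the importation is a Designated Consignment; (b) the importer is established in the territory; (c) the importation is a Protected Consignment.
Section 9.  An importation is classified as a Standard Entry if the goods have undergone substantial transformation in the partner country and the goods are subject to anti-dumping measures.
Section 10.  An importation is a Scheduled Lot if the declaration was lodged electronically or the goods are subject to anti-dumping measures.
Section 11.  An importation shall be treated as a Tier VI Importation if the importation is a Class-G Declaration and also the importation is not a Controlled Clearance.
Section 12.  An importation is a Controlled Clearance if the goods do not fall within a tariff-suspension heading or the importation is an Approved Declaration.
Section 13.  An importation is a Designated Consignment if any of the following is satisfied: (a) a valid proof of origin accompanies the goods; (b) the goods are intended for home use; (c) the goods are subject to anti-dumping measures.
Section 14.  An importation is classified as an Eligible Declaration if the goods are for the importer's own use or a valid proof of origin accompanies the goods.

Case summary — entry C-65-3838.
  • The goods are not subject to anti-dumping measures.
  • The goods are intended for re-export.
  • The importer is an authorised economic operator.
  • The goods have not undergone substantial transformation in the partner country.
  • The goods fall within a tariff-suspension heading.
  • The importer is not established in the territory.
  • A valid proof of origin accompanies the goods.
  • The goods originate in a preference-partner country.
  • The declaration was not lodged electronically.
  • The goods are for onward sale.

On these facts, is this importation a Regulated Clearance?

Yes

section 13 — Designated Consignment: [a valid proof of origin accompanies the goods? yes] OR [the goods are intended for home use? no] OR [the goods are subject to anti-dumping measures? no] → satisfied.
section 5 — Protected Consignment: [the importer is an authorised economic operator? yes] AND [the declaration was not lodged electronically? yes] → satisfied.
section 8 — Regulated Clearance: [Designated Consignment (section 13)? yes] OR [the importer is established in the territory? no] OR [Protected Consignment (section 5)? yes] → satisfied.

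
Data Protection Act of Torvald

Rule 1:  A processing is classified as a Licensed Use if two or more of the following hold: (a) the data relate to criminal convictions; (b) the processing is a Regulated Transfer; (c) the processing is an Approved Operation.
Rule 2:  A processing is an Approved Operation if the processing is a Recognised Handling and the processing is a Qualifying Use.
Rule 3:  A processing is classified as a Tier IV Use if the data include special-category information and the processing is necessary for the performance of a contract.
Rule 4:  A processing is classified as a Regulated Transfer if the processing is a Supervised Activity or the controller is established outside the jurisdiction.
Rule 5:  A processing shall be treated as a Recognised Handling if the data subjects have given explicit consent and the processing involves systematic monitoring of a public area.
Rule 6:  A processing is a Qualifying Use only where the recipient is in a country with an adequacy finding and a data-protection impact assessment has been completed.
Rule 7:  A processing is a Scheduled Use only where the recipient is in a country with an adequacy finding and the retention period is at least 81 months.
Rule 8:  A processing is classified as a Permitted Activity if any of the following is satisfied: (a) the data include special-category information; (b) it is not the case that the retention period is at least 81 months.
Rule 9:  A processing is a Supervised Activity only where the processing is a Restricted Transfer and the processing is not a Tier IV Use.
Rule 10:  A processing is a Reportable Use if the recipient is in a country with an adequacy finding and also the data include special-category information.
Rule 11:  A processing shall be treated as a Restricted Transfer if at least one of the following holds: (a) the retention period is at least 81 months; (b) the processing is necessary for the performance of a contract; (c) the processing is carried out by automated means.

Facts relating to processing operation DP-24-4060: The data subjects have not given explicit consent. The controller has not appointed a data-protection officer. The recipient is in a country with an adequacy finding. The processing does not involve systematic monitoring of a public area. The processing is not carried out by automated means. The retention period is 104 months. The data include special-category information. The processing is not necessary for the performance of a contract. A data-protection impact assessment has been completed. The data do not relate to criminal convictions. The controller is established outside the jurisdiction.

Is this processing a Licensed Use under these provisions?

No

Under rule 11: retention period: 104 months ≥ 81 months? yes; or the processing is necessary for the performance of a contract? no; or the processing is carried out by automated means? no. So the processing is a Restricted Transfer.
Under rule 3: the data include special-category information? yes; and the processing is necessary for the performance of a contract? no. So the processing is not a Tier IV Use.
Under rule 9: Restricted Transfer (rule 11)? yes; and not a Tier IV Use (rule 3)? yes. So the processing is a Supervised Activity.
Under rule 4: Supervised Activity (rule 9)? yes; or the controller is established outside the jurisdiction? yes. So the processing is a Regulated Transfer.
Under rule 5: the data subjects have given explicit consent? no; and the processing involves systematic monitoring of a public area? no. So the processing is not a Recognised Handling.
Under rule 6: the recipient is in a country with an adequacy finding? yes; and a data-protection impact assessment has been completed? yes. So the processing is a Qualifying Use.
Under rule 2: Recognised Handling (rule 5)? no; and Qualifying Use (rule 6)? yes. So the processing is not an Approved Operation.
Under rule 1: the data relate to criminal convictions? no; Regulated Transfer (rule 4)? yes; Approved Operation (rule 2)? no — 1 of 3 hold (need ≥2) → not satisfied.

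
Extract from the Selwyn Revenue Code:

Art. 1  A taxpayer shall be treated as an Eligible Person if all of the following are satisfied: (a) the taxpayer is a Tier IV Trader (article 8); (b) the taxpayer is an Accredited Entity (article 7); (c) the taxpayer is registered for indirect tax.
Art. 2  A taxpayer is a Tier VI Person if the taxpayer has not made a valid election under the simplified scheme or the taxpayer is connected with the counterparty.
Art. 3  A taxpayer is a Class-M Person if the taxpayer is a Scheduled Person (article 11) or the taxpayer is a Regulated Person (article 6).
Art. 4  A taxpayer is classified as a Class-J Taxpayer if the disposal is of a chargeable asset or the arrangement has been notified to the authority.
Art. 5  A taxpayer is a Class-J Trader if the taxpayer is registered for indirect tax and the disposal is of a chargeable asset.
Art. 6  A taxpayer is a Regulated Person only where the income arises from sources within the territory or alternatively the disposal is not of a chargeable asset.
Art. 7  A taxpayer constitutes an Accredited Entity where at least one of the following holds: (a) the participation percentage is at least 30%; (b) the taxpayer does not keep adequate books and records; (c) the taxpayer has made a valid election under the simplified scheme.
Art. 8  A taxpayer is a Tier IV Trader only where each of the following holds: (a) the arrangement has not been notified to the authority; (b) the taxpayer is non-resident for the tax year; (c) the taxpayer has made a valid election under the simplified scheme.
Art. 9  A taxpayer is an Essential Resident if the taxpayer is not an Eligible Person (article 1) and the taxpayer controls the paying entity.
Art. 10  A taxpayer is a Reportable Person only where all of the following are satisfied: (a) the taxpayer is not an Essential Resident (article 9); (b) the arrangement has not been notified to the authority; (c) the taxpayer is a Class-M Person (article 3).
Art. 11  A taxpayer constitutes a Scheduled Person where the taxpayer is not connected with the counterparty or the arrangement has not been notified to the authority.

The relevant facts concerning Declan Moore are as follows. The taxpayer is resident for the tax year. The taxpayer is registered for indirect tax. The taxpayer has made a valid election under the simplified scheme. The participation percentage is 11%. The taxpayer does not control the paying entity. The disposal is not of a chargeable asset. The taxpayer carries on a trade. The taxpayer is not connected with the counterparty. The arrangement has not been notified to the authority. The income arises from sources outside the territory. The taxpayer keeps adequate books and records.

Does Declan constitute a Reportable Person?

article 8 — Tier IV Trader: [the arrangement has not been notified to the authority? yes] AND [the taxpayer is non-resident for the tax year? no] AND [the taxpayer has made a valid election under the simplified scheme? yes] → not satisfied.
article 7 — Accredited Entity: [participation percentage: 11% ≥ 30%? no] OR [the taxpayer does not keep adequate books and records? no] OR [the taxpayer has made a valid election under the simplified scheme? yes] → satisfied.
article 1 — Eligible Person: [Tier IV Trader (article 8)? no] AND [Accredited Entity (article 7)? yes] AND [the taxpayer is registered for indirect tax? yes] → not satisfied.
article 9 — Essential Resident: [not an Eligible Person (article 1)? yes] AND [the taxpayer controls the paying entity? no] → not satisfied.
article 11 — Scheduled Person: [the taxpayer is not connected with the counterparty? yes] OR [the arrangement has not been notified to the authority? yes] → satisfied.
article 6 — Regulated Person: [the income arises from sources within the territory? no] OR [the disposal is not of a chargeable asset? yes] → satisfied.
article 3 — Class-M Person: [Scheduled Person (article 11)? yes] OR [Regulated Person (article 6)? yes] → satisfied.
article 10 — Reportable Person: [not an Essential Resident (article 9)? yes] AND [the arrangement has not been notified to the authority? yes] AND [Class-M Person (article 3)? yes] → satisfied.

Yes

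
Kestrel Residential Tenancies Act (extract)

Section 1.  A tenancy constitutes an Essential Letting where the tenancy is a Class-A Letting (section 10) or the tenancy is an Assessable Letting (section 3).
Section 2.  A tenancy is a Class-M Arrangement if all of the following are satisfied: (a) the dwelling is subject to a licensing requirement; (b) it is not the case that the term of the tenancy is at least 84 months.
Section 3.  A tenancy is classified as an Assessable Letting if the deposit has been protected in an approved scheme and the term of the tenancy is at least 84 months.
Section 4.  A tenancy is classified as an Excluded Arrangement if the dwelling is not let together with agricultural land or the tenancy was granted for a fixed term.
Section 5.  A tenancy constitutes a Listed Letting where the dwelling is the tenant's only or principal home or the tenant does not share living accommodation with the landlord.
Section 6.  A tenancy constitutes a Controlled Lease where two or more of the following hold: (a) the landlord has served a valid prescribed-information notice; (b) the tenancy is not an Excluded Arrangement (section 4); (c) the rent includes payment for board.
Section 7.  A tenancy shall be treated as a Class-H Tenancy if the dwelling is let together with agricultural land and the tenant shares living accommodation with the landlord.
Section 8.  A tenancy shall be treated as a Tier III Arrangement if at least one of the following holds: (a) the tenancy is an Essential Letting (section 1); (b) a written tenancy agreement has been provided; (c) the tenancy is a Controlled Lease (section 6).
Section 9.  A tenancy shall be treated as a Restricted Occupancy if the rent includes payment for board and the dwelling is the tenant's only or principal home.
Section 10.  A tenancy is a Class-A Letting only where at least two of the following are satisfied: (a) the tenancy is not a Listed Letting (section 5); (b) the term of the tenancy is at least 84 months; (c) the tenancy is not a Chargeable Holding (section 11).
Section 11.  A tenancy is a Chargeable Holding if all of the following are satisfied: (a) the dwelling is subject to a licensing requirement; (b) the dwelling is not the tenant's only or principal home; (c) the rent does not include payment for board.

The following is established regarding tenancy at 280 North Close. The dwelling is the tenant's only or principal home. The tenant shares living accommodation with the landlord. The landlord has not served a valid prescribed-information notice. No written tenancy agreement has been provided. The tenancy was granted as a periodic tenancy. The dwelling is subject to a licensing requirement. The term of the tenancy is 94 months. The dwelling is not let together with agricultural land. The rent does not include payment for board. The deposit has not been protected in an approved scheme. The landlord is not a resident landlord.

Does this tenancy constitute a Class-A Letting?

Yes

section 5 — Listed Letting: [the dwelling is the tenant's only or principal home? yes] OR [the tenant does not share living accommodation with the landlord? no] → satisfied.
section 11 — Chargeable Holding: [the dwelling is subject to a licensing requirement? yes] AND [the dwelling is not the tenant's only or principal home? no] AND [the rent does not include payment for board? yes] → not satisfied.
section 10 — Class-A Letting: not a Listed Letting (section 5)? no; term of the tenancy: 94 months ≥ 84 months? yes; not a Chargeable Holding (section 11)? yes — 2 of 3 hold (need ≥2) → satisfied.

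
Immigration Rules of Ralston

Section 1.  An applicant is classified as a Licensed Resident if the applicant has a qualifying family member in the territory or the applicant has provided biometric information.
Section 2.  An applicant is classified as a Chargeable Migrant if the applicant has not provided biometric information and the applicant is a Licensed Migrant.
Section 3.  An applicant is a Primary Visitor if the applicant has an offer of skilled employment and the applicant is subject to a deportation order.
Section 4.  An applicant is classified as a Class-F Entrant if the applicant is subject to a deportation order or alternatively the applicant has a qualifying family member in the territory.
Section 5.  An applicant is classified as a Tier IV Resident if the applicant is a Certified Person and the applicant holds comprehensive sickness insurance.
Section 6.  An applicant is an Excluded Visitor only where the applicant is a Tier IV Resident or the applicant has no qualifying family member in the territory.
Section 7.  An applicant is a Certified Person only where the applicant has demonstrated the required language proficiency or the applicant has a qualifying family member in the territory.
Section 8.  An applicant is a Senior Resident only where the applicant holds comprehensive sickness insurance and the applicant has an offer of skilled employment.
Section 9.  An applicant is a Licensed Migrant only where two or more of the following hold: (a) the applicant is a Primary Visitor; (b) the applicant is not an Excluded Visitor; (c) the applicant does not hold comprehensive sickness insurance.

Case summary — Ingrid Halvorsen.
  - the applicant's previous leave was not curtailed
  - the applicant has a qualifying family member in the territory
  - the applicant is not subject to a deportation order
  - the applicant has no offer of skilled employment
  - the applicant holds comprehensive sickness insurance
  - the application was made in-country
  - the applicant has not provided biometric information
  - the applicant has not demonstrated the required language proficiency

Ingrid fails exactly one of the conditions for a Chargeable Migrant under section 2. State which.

section 3 — Primary Visitor: [the applicant has an offer of skilled employment? no] AND [the applicant is subject to a deportation order? no] → not satisfied.
section 7 — Certified Person: [the applicant has demonstrated the required language proficiency? no] OR [the applicant has a qualifying family member in the territory? yes] → satisfied.
section 5 — Tier IV Resident: [Certified Person (section 7)? yes] AND [the applicant holds comprehensive sickness insurance? yes] → satisfied.
section 6 — Excluded Visitor: [Tier IV Resident (section 5)? yes] OR [the applicant has no qualifying family member in the territory? no] → satisfied.
section 9 — Licensed Migrant: Primary Visitor (section 3)? no; not an Excluded Visitor (section 6)? no; the applicant does not hold comprehensive sickness insurance? no — 0 of 3 hold (need ≥2) → not satisfied.
section 2 — Chargeable Migrant: [the applicant has not provided biometric information? yes] AND [Licensed Migrant (section 9)? no] → not satisfied.

Licensed Migrant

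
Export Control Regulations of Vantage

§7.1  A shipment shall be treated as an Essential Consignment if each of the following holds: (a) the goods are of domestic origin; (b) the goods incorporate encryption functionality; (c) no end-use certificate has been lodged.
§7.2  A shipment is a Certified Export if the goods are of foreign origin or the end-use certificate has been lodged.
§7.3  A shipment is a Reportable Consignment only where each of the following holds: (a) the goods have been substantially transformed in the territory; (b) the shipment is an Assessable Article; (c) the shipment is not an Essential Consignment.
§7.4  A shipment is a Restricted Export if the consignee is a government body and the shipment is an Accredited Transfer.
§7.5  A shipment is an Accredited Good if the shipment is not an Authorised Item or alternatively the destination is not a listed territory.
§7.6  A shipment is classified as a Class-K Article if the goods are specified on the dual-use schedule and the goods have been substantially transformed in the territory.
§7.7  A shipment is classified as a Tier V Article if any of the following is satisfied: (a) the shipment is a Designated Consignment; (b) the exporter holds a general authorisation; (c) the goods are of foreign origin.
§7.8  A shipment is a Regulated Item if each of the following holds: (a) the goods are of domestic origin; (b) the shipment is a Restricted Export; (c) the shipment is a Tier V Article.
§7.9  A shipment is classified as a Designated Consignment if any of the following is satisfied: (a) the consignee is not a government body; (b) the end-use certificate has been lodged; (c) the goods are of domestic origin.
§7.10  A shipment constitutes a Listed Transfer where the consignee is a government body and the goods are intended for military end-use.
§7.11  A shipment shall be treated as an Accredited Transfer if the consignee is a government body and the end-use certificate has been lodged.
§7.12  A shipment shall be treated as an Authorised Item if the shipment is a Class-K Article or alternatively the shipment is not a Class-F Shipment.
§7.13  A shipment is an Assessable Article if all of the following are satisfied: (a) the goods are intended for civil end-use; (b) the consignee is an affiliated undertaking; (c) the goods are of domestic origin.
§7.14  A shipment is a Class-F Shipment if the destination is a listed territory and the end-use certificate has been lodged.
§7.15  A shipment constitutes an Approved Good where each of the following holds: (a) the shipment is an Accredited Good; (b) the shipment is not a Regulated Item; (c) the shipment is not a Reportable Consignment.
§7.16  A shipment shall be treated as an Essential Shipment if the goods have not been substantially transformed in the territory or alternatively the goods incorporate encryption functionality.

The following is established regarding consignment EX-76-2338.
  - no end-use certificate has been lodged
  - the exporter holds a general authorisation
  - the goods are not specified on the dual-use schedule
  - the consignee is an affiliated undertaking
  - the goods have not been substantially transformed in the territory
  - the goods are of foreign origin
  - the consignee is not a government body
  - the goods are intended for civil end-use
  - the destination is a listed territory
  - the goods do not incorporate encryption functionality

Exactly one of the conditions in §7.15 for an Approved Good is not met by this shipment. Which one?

§7.6 — Class-K Article: [the goods are specified on the dual-use schedule? no] AND [the goods have been substantially transformed in the territory? no] → not satisfied.
§7.14 — Class-F Shipment: [the destination is a listed territory? yes] AND [the end-use certificate has been lodged? no] → not satisfied.
§7.12 — Authorised Item: [Class-K Article (§7.6)? no] OR [not a Class-F Shipment (§7.14)? yes] → satisfied.
§7.5 — Accredited Good: [not an Authorised Item (§7.12)? no] OR [the destination is not a listed territory? no] → not satisfied.
§7.11 — Accredited Transfer: [the consignee is a government body? no] AND [the end-use certificate has been lodged? no] → not satisfied.
§7.4 — Restricted Export: [the consignee is a government body? no] AND [Accredited Transfer (§7.11)? no] → not satisfied.
§7.9 — Designated Consignment: [the consignee is not a government body? yes] OR [the end-use certificate has been lodged? no] OR [the goods are of domestic origin? no] → satisfied.
§7.7 — Tier V Article: [Designated Consignment (§7.9)? yes] OR [the exporter holds a general authorisation? yes] OR [the goods are of foreign origin? yes] → satisfied.
§7.8 — Regulated Item: [the goods are of domestic origin? no] AND [Restricted Export (§7.4)? no] AND [Tier V Article (§7.7)? yes] → not satisfied.
§7.13 — Assessable Article: [the goods are intended for civil end-use? yes] AND [the consignee is an affiliated undertaking? yes] AND [the goods are of domestic origin? no] → not satisfied.
§7.1 — Essential Consignment: [the goods are of domestic origin? no] AND [the goods incorporate encryption functionality? no] AND [no end-use certificate has been lodged? yes] → not satisfied.
§7.3 — Reportable Consignment: [the goods have been substantially transformed in the territory? no] AND [Assessable Article (§7.13)? no] AND [not an Essential Consignment (§7.1)? yes] → not satisfied.
§7.15 — Approved Good: [Accredited Good (§7.5)? no] AND [not a Regulated Item (§7.8)? yes] AND [not a Reportable Consignment (§7.3)? yes] → not satisfied.

Accredited Good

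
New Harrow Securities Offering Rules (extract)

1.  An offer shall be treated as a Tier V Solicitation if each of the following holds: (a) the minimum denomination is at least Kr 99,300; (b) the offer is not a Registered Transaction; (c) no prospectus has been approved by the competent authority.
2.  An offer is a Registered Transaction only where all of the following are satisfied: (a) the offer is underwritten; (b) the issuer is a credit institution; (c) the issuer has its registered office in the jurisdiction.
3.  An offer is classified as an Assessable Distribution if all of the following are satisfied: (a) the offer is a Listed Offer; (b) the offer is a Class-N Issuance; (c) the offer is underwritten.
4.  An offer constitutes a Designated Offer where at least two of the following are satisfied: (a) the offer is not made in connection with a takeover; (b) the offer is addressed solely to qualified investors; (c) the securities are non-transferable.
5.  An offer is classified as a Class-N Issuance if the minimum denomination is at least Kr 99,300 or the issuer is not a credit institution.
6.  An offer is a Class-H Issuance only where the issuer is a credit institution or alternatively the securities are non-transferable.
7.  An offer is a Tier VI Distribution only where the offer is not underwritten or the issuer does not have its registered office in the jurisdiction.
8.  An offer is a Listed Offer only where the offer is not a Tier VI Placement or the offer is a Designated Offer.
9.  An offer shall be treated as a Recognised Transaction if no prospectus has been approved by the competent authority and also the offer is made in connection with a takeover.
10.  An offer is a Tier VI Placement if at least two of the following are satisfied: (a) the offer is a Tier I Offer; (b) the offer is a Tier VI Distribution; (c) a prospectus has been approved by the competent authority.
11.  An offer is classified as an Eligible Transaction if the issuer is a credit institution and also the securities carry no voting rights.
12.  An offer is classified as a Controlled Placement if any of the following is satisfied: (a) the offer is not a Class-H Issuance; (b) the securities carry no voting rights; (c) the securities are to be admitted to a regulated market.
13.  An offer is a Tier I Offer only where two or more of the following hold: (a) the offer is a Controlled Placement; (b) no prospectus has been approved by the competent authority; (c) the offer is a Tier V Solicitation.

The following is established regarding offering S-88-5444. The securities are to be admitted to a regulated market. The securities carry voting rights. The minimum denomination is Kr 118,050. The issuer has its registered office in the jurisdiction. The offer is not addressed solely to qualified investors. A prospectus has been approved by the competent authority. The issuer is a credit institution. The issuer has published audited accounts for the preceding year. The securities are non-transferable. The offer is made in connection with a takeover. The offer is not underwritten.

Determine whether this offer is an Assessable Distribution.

Under paragraph 6: the issuer is a credit institution? yes; or the securities are non-transferable? yes. So the offer is a Class-H Issuance.
Under paragraph 12: not a Class-H Issuance (paragraph 6)? no; or the securities carry no voting rights? no; or the securities are to be admitted to a regulated market? yes. So the offer is a Controlled Placement.
Under paragraph 2: the offer is underwritten? no; and the issuer is a credit institution? yes; and the issuer has its registered office in the jurisdiction? yes. So the offer is not a Registered Transaction.
Under paragraph 1: minimum denomination: Kr 118,050 ≥ Kr 99,300? yes; and not a Registered Transaction (paragraph 2)? yes; and no prospectus has been approved by the competent authority? no. So the offer is not a Tier V Solicitation.
Under paragraph 13: Controlled Placement (paragraph 12)? yes; no prospectus has been approved by the competent authority? no; Tier V Solicitation (paragraph 1)? no — 1 of 3 hold (need ≥2) → not satisfied.
Under paragraph 7: the offer is not underwritten? yes; or the issuer does not have its registered office in the jurisdiction? no. So the offer is a Tier VI Distribution.
Under paragraph 10: Tier I Offer (paragraph 13)? no; Tier VI Distribution (paragraph 7)? yes; a prospectus has been approved by the competent authority? yes — 2 of 3 hold (need ≥2) → satisfied.
Under paragraph 4: the offer is not made in connection with a takeover? no; the offer is addressed solely to qualified investors? no; the securities are non-transferable? yes — 1 of 3 hold (need ≥2) → not satisfied.
Under paragraph 8: not a Tier VI Placement (paragraph 10)? no; or Designated Offer (paragraph 4)? no. So the offer is not a Listed Offer.
Under paragraph 5: minimum denomination: Kr 118,050 ≥ Kr 99,300? yes; or the issuer is not a credit institution? no. So the offer is a Class-N Issuance.
Under paragraph 3: Listed Offer (paragraph 8)? no; and Class-N Issuance (paragraph 5)? yes; and the offer is underwritten? no. So the offer is not an Assessable Distribution.

No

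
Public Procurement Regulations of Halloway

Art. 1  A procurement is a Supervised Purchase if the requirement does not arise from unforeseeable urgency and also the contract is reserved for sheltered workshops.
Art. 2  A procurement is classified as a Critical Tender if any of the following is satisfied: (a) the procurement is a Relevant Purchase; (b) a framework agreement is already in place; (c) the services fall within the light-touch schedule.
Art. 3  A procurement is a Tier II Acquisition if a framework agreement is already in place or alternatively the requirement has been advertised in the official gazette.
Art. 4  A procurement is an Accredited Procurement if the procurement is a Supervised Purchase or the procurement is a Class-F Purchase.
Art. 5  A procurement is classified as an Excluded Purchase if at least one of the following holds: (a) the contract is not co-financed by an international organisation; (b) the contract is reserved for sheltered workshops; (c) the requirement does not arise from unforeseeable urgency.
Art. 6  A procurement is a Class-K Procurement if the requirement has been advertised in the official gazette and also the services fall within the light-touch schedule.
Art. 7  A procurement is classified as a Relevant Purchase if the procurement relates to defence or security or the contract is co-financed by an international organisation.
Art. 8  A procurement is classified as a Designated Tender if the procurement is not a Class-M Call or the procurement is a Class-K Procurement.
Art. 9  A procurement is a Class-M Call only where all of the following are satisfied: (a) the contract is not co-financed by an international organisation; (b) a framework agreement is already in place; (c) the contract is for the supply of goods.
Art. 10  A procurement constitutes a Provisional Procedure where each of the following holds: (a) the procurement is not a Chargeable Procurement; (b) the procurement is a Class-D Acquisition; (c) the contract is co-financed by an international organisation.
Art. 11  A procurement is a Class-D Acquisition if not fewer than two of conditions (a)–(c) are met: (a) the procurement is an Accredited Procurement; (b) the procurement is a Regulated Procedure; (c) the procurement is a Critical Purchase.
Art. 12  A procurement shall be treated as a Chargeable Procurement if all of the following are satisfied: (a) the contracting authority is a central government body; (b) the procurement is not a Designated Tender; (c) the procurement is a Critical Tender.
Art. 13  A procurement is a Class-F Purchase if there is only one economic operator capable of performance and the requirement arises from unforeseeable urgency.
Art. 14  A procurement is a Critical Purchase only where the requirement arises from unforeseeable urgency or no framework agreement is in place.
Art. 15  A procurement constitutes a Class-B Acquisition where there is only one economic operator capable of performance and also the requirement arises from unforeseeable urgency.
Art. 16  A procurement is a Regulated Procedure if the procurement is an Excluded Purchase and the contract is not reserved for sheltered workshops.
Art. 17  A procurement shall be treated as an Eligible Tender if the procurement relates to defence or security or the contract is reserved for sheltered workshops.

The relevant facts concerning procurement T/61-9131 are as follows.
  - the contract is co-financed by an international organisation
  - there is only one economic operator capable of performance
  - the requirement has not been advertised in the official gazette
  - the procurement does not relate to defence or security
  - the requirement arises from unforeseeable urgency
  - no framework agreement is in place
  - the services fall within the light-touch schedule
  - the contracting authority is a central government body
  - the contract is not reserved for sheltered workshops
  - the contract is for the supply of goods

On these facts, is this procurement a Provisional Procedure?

Yes

article 9 — Class-M Call: [the contract is not co-financed by an international organisation? no] AND [a framework agreement is already in place? no] AND [the contract is for the supply of goods? yes] → not satisfied.
article 6 — Class-K Procurement: [the requirement has been advertised in the official gazette? no] AND [the services fall within the light-touch schedule? yes] → not satisfied.
article 8 — Designated Tender: [not a Class-M Call (article 9)? yes] OR [Class-K Procurement (article 6)? no] → satisfied.
article 7 — Relevant Purchase: [the procurement relates to defence or security? no] OR [the contract is co-financed by an international organisation? yes] → satisfied.
article 2 — Critical Tender: [Relevant Purchase (article 7)? yes] OR [a framework agreement is already in place? no] OR [the services fall within the light-touch schedule? yes] → satisfied.
article 12 — Chargeable Procurement: [the contracting authority is a central government body? yes] AND [not a Designated Tender (article 8)? no] AND [Critical Tender (article 2)? yes] → not satisfied.
article 1 — Supervised Purchase: [the requirement does not arise from unforeseeable urgency? no] AND [the contract is reserved for sheltered workshops? no] → not satisfied.
article 13 — Class-F Purchase: [there is only one economic operator capable of performance? yes] AND [the requirement arises from unforeseeable urgency? yes] → satisfied.
article 4 — Accredited Procurement: [Supervised Purchase (article 1)? no] OR [Class-F Purchase (article 13)? yes] → satisfied.
article 5 — Excluded Purchase: [the contract is not co-financed by an international organisation? no] OR [the contract is reserved for sheltered workshops? no] OR [the requirement does not arise from unforeseeable urgency? no] → not satisfied.
article 16 — Regulated Procedure: [Excluded Purchase (article 5)? no] AND [the contract is not reserved for sheltered workshops? yes] → not satisfied.
article 14 — Critical Purchase: [the requirement arises from unforeseeable urgency? yes] OR [no framework agreement is in place? yes] → satisfied.
article 11 — Class-D Acquisition: Accredited Procurement (article 4)? yes; Regulated Procedure (article 16)? no; Critical Purchase (article 14)? yes — 2 of 3 hold (need ≥2) → satisfied.
article 10 — Provisional Procedure: [not a Chargeable Procurement (article 12)? yes] AND [Class-D Acquisition (article 11)? yes] AND [the contract is co-financed by an international organisation? yes] → satisfied.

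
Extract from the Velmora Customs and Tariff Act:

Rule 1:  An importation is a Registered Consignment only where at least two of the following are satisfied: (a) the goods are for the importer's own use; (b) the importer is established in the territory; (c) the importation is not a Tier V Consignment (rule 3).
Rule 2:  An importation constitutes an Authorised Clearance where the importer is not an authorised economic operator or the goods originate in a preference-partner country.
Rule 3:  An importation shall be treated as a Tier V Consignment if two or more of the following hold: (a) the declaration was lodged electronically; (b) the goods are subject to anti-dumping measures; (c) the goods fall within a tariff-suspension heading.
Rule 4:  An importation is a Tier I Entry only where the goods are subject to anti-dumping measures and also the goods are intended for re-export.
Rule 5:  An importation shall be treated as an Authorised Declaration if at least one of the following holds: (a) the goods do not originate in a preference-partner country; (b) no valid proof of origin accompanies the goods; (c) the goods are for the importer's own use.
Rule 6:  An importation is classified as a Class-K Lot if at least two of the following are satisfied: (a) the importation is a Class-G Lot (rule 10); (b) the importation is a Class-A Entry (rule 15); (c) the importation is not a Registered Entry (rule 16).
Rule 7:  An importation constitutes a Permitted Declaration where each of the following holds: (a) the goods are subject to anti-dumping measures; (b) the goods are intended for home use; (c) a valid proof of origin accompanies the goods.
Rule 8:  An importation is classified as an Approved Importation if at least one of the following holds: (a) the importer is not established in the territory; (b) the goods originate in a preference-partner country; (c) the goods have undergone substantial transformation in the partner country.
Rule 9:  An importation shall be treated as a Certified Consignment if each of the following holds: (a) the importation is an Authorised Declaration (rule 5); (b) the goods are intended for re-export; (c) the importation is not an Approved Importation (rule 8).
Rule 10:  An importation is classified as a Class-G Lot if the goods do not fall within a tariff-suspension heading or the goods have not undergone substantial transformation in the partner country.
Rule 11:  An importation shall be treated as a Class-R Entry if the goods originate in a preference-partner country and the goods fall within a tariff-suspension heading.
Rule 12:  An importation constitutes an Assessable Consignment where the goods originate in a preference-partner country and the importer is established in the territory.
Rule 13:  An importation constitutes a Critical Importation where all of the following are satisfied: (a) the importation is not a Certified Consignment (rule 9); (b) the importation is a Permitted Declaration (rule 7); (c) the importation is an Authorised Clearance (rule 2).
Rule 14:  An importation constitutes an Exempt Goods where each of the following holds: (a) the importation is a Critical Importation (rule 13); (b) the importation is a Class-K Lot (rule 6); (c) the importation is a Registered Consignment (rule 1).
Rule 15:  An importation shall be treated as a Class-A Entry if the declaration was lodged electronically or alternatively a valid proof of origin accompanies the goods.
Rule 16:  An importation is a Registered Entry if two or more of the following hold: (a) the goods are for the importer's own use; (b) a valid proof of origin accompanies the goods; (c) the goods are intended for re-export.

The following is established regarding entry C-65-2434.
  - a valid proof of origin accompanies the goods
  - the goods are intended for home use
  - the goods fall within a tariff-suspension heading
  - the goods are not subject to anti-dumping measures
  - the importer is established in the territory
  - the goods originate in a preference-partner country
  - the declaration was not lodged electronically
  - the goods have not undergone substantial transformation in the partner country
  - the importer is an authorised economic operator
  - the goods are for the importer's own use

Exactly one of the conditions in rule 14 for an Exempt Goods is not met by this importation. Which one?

rule 5 — Authorised Declaration: [the goods do not originate in a preference-partner country? no] OR [no valid proof of origin accompanies the goods? no] OR [the goods are for the importer's own use? yes] → satisfied.
rule 8 — Approved Importation: [the importer is not established in the territory? no] OR [the goods originate in a preference-partner country? yes] OR [the goods have undergone substantial transformation in the partner country? no] → satisfied.
rule 9 — Certified Consignment: [Authorised Declaration (rule 5)? yes] AND [the goods are intended for re-export? no] AND [not an Approved Importation (rule 8)? no] → not satisfied.
rule 7 — Permitted Declaration: [the goods are subject to anti-dumping measures? no] AND [the goods are intended for home use? yes] AND [a valid proof of origin accompanies the goods? yes] → not satisfied.
rule 2 — Authorised Clearance: [the importer is not an authorised economic operator? no] OR [the goods originate in a preference-partner country? yes] → satisfied.
rule 13 — Critical Importation: [not a Certified Consignment (rule 9)? yes] AND [Permitted Declaration (rule 7)? no] AND [Authorised Clearance (rule 2)? yes] → not satisfied.
rule 10 — Class-G Lot: [the goods do not fall within a tariff-suspension heading? no] OR [the goods have not undergone substantial transformation in the partner country? yes] → satisfied.
rule 15 — Class-A Entry: [the declaration was lodged electronically? no] OR [a valid proof of origin accompanies the goods? yes] → satisfied.
rule 16 — Registered Entry: the goods are for the importer's own use? yes; a valid proof of origin accompanies the goods? yes; the goods are intended for re-export? no — 2 of 3 hold (need ≥2) → satisfied.
rule 6 — Class-K Lot: Class-G Lot (rule 10)? yes; Class-A Entry (rule 15)? yes; not a Registered Entry (rule 16)? no — 2 of 3 hold (need ≥2) → satisfied.
rule 3 — Tier V Consignment: the declaration was lodged electronically? no; the goods are subject to anti-dumping measures? no; the goods fall within a tariff-suspension heading? yes — 1 of 3 hold (need ≥2) → not satisfied.
rule 1 — Registered Consignment: the goods are for the importer's own use? yes; the importer is established in the territory? yes; not a Tier V Consignment (rule 3)? yes — 3 of 3 hold (need ≥2) → satisfied.
rule 14 — Exempt Goods: [Critical Importation (rule 13)? no] AND [Class-K Lot (rule 6)? yes] AND [Registered Consignment (rule 1)? yes] → not satisfied.

Critical Importation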